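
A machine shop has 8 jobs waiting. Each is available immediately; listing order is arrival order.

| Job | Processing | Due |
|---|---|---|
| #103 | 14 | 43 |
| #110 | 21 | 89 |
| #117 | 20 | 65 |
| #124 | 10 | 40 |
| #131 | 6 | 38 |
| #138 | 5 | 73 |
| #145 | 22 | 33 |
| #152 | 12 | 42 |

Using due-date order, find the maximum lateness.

21

EDD (increasing due date): #145 #131 #124 #152 #103 #117 #138 #110.
#145: 0→22, due 33, lateness -11
#131: 22→28, due 38, lateness -10
#124: 28→38, due 40, lateness -2
#152: 38→50, due 42, lateness 8
#103: 50→64, due 43, lateness 21
#117: 64→84, due 65, lateness 19
#138: 84→89, due 73, lateness 16
#110: 89→110, due 89, lateness 21
Maximum = 21.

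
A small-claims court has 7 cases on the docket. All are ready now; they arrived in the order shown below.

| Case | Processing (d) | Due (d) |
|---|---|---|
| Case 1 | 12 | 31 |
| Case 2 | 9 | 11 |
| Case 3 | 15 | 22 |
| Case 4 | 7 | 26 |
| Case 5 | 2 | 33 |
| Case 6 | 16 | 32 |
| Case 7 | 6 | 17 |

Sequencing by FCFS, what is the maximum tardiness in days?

FIFO (arrival order): Case 1 Case 2 Case 3 Case 4 Case 5 Case 6 Case 7.
Case 1: 0→12, due 31, tardiness 0
Case 2: 12→21, due 11, tardiness 10
Case 3: 21→36, due 22, tardiness 14
Case 4: 36→43, due 26, tardiness 17
Case 5: 43→45, due 33, tardiness 12
Case 6: 45→61, due 32, tardiness 29
Case 7: 61→67, due 17, tardiness 50
Maximum = 50.

50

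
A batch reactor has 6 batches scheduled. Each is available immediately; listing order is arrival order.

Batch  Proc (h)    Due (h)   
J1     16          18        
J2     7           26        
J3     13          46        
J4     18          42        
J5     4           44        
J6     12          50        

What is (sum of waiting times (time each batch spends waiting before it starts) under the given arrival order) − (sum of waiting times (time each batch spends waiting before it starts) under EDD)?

4

FIFO (arrival order): J1 J2 J3 J4 J5 J6.
J1: waits 0, runs 0→16
J2: waits 16, runs 16→23
J3: waits 23, runs 23→36
J4: waits 36, runs 36→54
J5: waits 54, runs 54→58
J6: waits 58, runs 58→70
Sum = 0+16+23+36+54+58 = 187.
EDD (increasing due date): J1 J2 J4 J5 J3 J6.
J1: waits 0, runs 0→16
J2: waits 16, runs 16→23
J4: waits 23, runs 23→41
J5: waits 41, runs 41→45
J3: waits 45, runs 45→58
J6: waits 58, runs 58→70
Sum = 0+16+23+41+45+58 = 183.
Difference = 187 − 183 = 4.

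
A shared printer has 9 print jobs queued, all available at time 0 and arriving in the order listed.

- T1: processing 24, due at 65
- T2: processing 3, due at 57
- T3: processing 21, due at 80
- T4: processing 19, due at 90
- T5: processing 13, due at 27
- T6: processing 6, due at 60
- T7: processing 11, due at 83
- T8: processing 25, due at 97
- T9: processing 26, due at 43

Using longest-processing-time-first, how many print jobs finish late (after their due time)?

7

LPT (decreasing processing time): T9 T8 T1 T3 T4 T5 T7 T6 T2.
T9: 0→26, due 43, tardiness 0
T8: 26→51, due 97, tardiness 0
T1: 51→75, due 65, tardiness 10
T3: 75→96, due 80, tardiness 16
T4: 96→115, due 90, tardiness 25
T5: 115→128, due 27, tardiness 101
T7: 128→139, due 83, tardiness 56
T6: 139→145, due 60, tardiness 85
T2: 145→148, due 57, tardiness 91
Late print jobs: 7.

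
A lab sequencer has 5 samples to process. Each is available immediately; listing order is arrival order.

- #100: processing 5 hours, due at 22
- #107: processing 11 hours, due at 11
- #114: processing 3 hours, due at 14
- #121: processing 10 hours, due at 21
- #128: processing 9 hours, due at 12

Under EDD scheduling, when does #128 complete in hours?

20

EDD (increasing due date): #107 #128 #114 #121 #100.
#107: 0→11
#128: 11→20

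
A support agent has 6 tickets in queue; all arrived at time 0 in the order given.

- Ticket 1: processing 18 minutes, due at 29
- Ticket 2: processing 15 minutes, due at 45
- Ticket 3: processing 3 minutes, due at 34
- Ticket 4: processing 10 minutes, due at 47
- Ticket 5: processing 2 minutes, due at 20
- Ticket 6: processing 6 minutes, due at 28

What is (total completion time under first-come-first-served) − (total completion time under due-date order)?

72

FIFO (arrival order): Ticket 1 Ticket 2 Ticket 3 Ticket 4 Ticket 5 Ticket 6.
Ticket 1: 0→18
Ticket 2: 18→33
Ticket 3: 33→36
Ticket 4: 36→46
Ticket 5: 46→48
Ticket 6: 48→54
Sum = 18+33+36+46+48+54 = 235.
EDD (increasing due date): Ticket 5 Ticket 6 Ticket 1 Ticket 3 Ticket 2 Ticket 4.
Ticket 5: 0→2
Ticket 6: 2→8
Ticket 1: 8→26
Ticket 3: 26→29
Ticket 2: 29→44
Ticket 4: 44→54
Sum = 2+8+26+29+44+54 = 163.
Difference = 235 − 163 = 72.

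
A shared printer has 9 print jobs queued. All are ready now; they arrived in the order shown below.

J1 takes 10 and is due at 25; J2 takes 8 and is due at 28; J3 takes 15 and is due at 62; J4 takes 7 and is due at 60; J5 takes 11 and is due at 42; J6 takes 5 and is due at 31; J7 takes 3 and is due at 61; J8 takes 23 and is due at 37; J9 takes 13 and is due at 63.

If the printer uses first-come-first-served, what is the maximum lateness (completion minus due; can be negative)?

FIFO (arrival order): J1 J2 J3 J4 J5 J6 J7 J8 J9.
J1: 0→10, due 25, lateness -15
J2: 10→18, due 28, lateness -10
J3: 18→33, due 62, lateness -29
J4: 33→40, due 60, lateness -20
J5: 40→51, due 42, lateness 9
J6: 51→56, due 31, lateness 25
J7: 56→59, due 61, lateness -2
J8: 59→82, due 37, lateness 45
J9: 82→95, due 63, lateness 32
Maximum = 45.

45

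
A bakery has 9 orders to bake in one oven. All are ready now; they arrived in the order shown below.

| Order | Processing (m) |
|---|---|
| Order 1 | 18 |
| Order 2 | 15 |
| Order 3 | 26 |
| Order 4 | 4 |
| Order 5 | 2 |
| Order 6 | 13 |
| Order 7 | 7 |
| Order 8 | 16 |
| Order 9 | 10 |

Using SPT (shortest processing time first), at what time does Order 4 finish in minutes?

6

SPT (increasing processing time): Order 5 Order 4 Order 7 Order 9 Order 6 Order 2 Order 8 Order 1 Order 3.
Order 5: 0→2
Order 4: 2→6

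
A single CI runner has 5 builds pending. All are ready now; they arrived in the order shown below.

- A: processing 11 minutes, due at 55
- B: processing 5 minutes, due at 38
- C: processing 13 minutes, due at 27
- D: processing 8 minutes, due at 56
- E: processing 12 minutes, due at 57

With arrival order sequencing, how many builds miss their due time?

FIFO (arrival order): A B C D E.
A: 0→11, due 55, tardiness 0
B: 11→16, due 38, tardiness 0
C: 16→29, due 27, tardiness 2
D: 29→37, due 56, tardiness 0
E: 37→49, due 57, tardiness 0
Late builds: 1.

1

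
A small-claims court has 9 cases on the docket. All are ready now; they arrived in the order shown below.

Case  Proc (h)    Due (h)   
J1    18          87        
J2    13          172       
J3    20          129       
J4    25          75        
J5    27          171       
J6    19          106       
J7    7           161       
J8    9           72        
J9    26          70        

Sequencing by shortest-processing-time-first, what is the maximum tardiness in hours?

67

SPT (increasing processing time): J7 J8 J2 J1 J6 J3 J4 J9 J5.
J7: 0→7, due 161, tardiness 0
J8: 7→16, due 72, tardiness 0
J2: 16→29, due 172, tardiness 0
J1: 29→47, due 87, tardiness 0
J6: 47→66, due 106, tardiness 0
J3: 66→86, due 129, tardiness 0
J4: 86→111, due 75, tardiness 36
J9: 111→137, due 70, tardiness 67
J5: 137→164, due 171, tardiness 0
Maximum = 67.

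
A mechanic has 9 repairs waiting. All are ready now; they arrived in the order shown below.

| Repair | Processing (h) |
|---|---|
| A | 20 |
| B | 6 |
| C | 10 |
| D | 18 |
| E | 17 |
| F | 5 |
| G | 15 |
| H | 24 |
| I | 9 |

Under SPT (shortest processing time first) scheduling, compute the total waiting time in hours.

353

SPT (increasing processing time): F B I C G E D A H.
F: waits 0, runs 0→5
B: waits 5, runs 5→11
I: waits 11, runs 11→20
C: waits 20, runs 20→30
G: waits 30, runs 30→45
E: waits 45, runs 45→62
D: waits 62, runs 62→80
A: waits 80, runs 80→100
H: waits 100, runs 100→124
Sum = 0+5+11+20+30+45+62+80+100 = 353.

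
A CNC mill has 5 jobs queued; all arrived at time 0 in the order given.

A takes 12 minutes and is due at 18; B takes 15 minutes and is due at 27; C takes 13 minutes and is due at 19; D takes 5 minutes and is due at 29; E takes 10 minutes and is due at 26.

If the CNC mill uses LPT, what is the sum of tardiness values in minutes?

81

LPT (decreasing processing time): B C A E D.
B: 0→15, due 27, tardiness 0
C: 15→28, due 19, tardiness 9
A: 28→40, due 18, tardiness 22
E: 40→50, due 26, tardiness 24
D: 50→55, due 29, tardiness 26
Sum = 0+9+22+24+26 = 81.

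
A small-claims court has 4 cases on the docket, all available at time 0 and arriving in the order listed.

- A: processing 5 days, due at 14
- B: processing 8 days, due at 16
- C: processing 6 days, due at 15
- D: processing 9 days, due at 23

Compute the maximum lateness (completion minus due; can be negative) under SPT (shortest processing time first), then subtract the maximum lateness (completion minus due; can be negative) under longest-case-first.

-9

SPT (increasing processing time): A C B D.
A: 0→5, due 14, lateness -9
C: 5→11, due 15, lateness -4
B: 11→19, due 16, lateness 3
D: 19→28, due 23, lateness 5
Maximum = 5.
LPT (decreasing processing time): D B C A.
D: 0→9, due 23, lateness -14
B: 9→17, due 16, lateness 1
C: 17→23, due 15, lateness 8
A: 23→28, due 14, lateness 14
Maximum = 14.
Difference = 5 − 14 = -9.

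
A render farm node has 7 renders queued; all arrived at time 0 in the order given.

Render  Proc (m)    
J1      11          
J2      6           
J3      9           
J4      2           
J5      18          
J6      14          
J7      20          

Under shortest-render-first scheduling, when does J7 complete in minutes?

SPT (increasing processing time): J4 J2 J3 J1 J6 J5 J7.
J4: 0→2
J2: 2→8
J3: 8→17
J1: 17→28
J6: 28→42
J5: 42→60
J7: 60→80

80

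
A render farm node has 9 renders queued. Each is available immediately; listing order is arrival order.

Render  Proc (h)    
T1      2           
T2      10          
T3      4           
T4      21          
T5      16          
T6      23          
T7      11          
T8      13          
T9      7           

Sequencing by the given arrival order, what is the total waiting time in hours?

FIFO (arrival order): T1 T2 T3 T4 T5 T6 T7 T8 T9.
T1: waits 0, runs 0→2
T2: waits 2, runs 2→12
T3: waits 12, runs 12→16
T4: waits 16, runs 16→37
T5: waits 37, runs 37→53
T6: waits 53, runs 53→76
T7: waits 76, runs 76→87
T8: waits 87, runs 87→100
T9: waits 100, runs 100→107
Sum = 0+2+12+16+37+53+76+87+100 = 383.

383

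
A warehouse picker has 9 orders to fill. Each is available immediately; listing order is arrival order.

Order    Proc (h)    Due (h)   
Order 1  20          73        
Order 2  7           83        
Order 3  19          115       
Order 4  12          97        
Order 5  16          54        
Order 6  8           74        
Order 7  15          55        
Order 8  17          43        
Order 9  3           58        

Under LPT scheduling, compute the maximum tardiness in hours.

59

LPT (decreasing processing time): Order 1 Order 3 Order 8 Order 5 Order 7 Order 4 Order 6 Order 2 Order 9.
Order 1: 0→20, due 73, tardiness 0
Order 3: 20→39, due 115, tardiness 0
Order 8: 39→56, due 43, tardiness 13
Order 5: 56→72, due 54, tardiness 18
Order 7: 72→87, due 55, tardiness 32
Order 4: 87→99, due 97, tardiness 2
Order 6: 99→107, due 74, tardiness 33
Order 2: 107→114, due 83, tardiness 31
Order 9: 114→117, due 58, tardiness 59
Maximum = 59.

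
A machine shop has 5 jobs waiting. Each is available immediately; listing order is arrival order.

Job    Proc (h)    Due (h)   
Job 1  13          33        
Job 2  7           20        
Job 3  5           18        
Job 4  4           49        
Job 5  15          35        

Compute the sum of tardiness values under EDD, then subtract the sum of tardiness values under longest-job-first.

-32

EDD (increasing due date): Job 3 Job 2 Job 1 Job 5 Job 4.
Job 3: 0→5, due 18, tardiness 0
Job 2: 5→12, due 20, tardiness 0
Job 1: 12→25, due 33, tardiness 0
Job 5: 25→40, due 35, tardiness 5
Job 4: 40→44, due 49, tardiness 0
Sum = 0+0+0+5+0 = 5.
LPT (decreasing processing time): Job 5 Job 1 Job 2 Job 3 Job 4.
Job 5: 0→15, due 35, tardiness 0
Job 1: 15→28, due 33, tardiness 0
Job 2: 28→35, due 20, tardiness 15
Job 3: 35→40, due 18, tardiness 22
Job 4: 40→44, due 49, tardiness 0
Sum = 0+0+15+22+0 = 37.
Difference = 5 − 37 = -32.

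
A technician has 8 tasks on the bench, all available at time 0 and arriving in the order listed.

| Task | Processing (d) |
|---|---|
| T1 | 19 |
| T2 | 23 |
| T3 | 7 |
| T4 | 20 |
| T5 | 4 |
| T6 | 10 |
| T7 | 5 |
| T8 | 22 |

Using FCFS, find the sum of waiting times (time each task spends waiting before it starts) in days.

423

FIFO (arrival order): T1 T2 T3 T4 T5 T6 T7 T8.
T1: waits 0, runs 0→19
T2: waits 19, runs 19→42
T3: waits 42, runs 42→49
T4: waits 49, runs 49→69
T5: waits 69, runs 69→73
T6: waits 73, runs 73→83
T7: waits 83, runs 83→88
T8: waits 88, runs 88→110
Sum = 0+19+42+49+69+73+83+88 = 423.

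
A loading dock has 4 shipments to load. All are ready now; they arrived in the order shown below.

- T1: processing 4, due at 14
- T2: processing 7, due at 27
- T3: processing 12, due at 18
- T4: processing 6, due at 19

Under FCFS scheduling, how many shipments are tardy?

FIFO (arrival order): T1 T2 T3 T4.
T1: 0→4, due 14, tardiness 0
T2: 4→11, due 27, tardiness 0
T3: 11→23, due 18, tardiness 5
T4: 23→29, due 19, tardiness 10
Late shipments: 2.

2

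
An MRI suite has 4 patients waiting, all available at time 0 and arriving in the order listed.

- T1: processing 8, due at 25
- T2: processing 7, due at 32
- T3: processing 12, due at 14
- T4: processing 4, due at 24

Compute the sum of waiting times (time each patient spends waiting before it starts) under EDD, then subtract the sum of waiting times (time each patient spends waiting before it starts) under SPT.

EDD (increasing due date): T3 T4 T1 T2.
T3: waits 0, runs 0→12
T4: waits 12, runs 12→16
T1: waits 16, runs 16→24
T2: waits 24, runs 24→31
Sum = 0+12+16+24 = 52.
SPT (increasing processing time): T4 T2 T1 T3.
T4: waits 0, runs 0→4
T2: waits 4, runs 4→11
T1: waits 11, runs 11→19
T3: waits 19, runs 19→31
Sum = 0+4+11+19 = 34.
Difference = 52 − 34 = 18.

18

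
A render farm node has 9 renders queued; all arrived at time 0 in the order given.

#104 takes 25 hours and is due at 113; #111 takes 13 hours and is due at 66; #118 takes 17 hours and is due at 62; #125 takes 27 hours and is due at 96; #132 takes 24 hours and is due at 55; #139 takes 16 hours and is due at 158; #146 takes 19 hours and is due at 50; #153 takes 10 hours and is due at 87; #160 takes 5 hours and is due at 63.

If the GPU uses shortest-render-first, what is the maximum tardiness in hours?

SPT (increasing processing time): #160 #153 #111 #139 #118 #146 #132 #104 #125.
#160: 0→5, due 63, tardiness 0
#153: 5→15, due 87, tardiness 0
#111: 15→28, due 66, tardiness 0
#139: 28→44, due 158, tardiness 0
#118: 44→61, due 62, tardiness 0
#146: 61→80, due 50, tardiness 30
#132: 80→104, due 55, tardiness 49
#104: 104→129, due 113, tardiness 16
#125: 129→156, due 96, tardiness 60
Maximum = 60.

60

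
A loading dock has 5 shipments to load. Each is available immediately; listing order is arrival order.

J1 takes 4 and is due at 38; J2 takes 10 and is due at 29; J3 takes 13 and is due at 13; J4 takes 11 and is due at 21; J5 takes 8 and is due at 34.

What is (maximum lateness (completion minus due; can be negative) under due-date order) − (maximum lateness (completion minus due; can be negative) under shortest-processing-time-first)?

EDD (increasing due date): J3 J4 J2 J5 J1.
J3: 0→13, due 13, lateness 0
J4: 13→24, due 21, lateness 3
J2: 24→34, due 29, lateness 5
J5: 34→42, due 34, lateness 8
J1: 42→46, due 38, lateness 8
Maximum = 8.
SPT (increasing processing time): J1 J5 J2 J4 J3.
J1: 0→4, due 38, lateness -34
J5: 4→12, due 34, lateness -22
J2: 12→22, due 29, lateness -7
J4: 22→33, due 21, lateness 12
J3: 33→46, due 13, lateness 33
Maximum = 33.
Difference = 8 − 33 = -25.

-25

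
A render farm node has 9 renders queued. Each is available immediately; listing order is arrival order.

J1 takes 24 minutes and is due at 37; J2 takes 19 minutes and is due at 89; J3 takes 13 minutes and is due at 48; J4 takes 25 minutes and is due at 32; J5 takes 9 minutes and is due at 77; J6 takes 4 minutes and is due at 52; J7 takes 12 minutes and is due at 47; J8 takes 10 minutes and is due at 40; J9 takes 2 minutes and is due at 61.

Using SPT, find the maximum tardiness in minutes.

86

SPT (increasing processing time): J9 J6 J5 J8 J7 J3 J2 J1 J4.
J9: 0→2, due 61, tardiness 0
J6: 2→6, due 52, tardiness 0
J5: 6→15, due 77, tardiness 0
J8: 15→25, due 40, tardiness 0
J7: 25→37, due 47, tardiness 0
J3: 37→50, due 48, tardiness 2
J2: 50→69, due 89, tardiness 0
J1: 69→93, due 37, tardiness 56
J4: 93→118, due 32, tardiness 86
Maximum = 86.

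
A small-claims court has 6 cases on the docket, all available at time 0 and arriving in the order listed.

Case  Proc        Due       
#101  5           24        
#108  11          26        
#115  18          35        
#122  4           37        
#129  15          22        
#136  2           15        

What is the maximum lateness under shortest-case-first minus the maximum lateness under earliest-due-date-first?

2

SPT (increasing processing time): #136 #122 #101 #108 #129 #115.
#136: 0→2, due 15, lateness -13
#122: 2→6, due 37, lateness -31
#101: 6→11, due 24, lateness -13
#108: 11→22, due 26, lateness -4
#129: 22→37, due 22, lateness 15
#115: 37→55, due 35, lateness 20
Maximum = 20.
EDD (increasing due date): #136 #129 #101 #108 #115 #122.
#136: 0→2, due 15, lateness -13
#129: 2→17, due 22, lateness -5
#101: 17→22, due 24, lateness -2
#108: 22→33, due 26, lateness 7
#115: 33→51, due 35, lateness 16
#122: 51→55, due 37, lateness 18
Maximum = 18.
Difference = 20 − 18 = 2.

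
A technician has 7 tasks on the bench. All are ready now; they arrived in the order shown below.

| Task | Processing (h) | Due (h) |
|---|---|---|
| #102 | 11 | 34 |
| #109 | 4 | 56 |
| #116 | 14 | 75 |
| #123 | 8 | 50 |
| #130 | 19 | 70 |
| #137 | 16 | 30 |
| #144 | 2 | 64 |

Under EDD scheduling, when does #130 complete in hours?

EDD (increasing due date): #137 #102 #123 #109 #144 #130 #116.
#137: 0→16
#102: 16→27
#123: 27→35
#109: 35→39
#144: 39→41
#130: 41→60

60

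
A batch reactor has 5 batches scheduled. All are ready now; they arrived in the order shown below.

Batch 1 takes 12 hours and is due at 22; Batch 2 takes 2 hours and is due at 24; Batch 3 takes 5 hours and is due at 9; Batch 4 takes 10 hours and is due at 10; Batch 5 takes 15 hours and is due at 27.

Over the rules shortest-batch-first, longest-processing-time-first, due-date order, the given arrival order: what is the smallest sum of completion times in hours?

99

SPT (increasing processing time): Batch 2 Batch 3 Batch 4 Batch 1 Batch 5.
Batch 2: 0→2
Batch 3: 2→7
Batch 4: 7→17
Batch 1: 17→29
Batch 5: 29→44
Sum = 2+7+17+29+44 = 99.
LPT (decreasing processing time): Batch 5 Batch 1 Batch 4 Batch 3 Batch 2.
Batch 5: 0→15
Batch 1: 15→27
Batch 4: 27→37
Batch 3: 37→42
Batch 2: 42→44
Sum = 15+27+37+42+44 = 165.
EDD (increasing due date): Batch 3 Batch 4 Batch 1 Batch 2 Batch 5.
Batch 3: 0→5
Batch 4: 5→15
Batch 1: 15→27
Batch 2: 27→29
Batch 5: 29→44
Sum = 5+15+27+29+44 = 120.
FIFO (arrival order): Batch 1 Batch 2 Batch 3 Batch 4 Batch 5.
Batch 1: 0→12
Batch 2: 12→14
Batch 3: 14→19
Batch 4: 19→29
Batch 5: 29→44
Sum = 12+14+19+29+44 = 118.
SPT 99, LPT 165, EDD 120, FIFO 118 → minimum 99.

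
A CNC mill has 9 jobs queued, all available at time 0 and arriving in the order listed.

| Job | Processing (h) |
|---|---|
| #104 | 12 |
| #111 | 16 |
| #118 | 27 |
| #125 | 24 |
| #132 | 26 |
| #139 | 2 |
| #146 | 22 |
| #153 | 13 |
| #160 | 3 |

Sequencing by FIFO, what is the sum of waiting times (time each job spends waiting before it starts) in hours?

657

FIFO (arrival order): #104 #111 #118 #125 #132 #139 #146 #153 #160.
#104: waits 0, runs 0→12
#111: waits 12, runs 12→28
#118: waits 28, runs 28→55
#125: waits 55, runs 55→79
#132: waits 79, runs 79→105
#139: waits 105, runs 105→107
#146: waits 107, runs 107→129
#153: waits 129, runs 129→142
#160: waits 142, runs 142→145
Sum = 0+12+28+55+79+105+107+129+142 = 657.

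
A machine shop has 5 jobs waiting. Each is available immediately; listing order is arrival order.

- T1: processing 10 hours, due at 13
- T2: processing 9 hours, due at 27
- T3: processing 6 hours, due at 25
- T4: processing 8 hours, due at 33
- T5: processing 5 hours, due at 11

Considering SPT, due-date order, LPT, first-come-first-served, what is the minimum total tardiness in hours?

SPT (increasing processing time): T5 T3 T4 T2 T1.
T5: 0→5, due 11, tardiness 0
T3: 5→11, due 25, tardiness 0
T4: 11→19, due 33, tardiness 0
T2: 19→28, due 27, tardiness 1
T1: 28→38, due 13, tardiness 25
Sum = 0+0+0+1+25 = 26.
EDD (increasing due date): T5 T1 T3 T2 T4.
T5: 0→5, due 11, tardiness 0
T1: 5→15, due 13, tardiness 2
T3: 15→21, due 25, tardiness 0
T2: 21→30, due 27, tardiness 3
T4: 30→38, due 33, tardiness 5
Sum = 0+2+0+3+5 = 10.
LPT (decreasing processing time): T1 T2 T4 T3 T5.
T1: 0→10, due 13, tardiness 0
T2: 10→19, due 27, tardiness 0
T4: 19→27, due 33, tardiness 0
T3: 27→33, due 25, tardiness 8
T5: 33→38, due 11, tardiness 27
Sum = 0+0+0+8+27 = 35.
FIFO (arrival order): T1 T2 T3 T4 T5.
T1: 0→10, due 13, tardiness 0
T2: 10→19, due 27, tardiness 0
T3: 19→25, due 25, tardiness 0
T4: 25→33, due 33, tardiness 0
T5: 33→38, due 11, tardiness 27
Sum = 0+0+0+0+27 = 27.
SPT 26, EDD 10, LPT 35, FIFO 27 → minimum 10.

10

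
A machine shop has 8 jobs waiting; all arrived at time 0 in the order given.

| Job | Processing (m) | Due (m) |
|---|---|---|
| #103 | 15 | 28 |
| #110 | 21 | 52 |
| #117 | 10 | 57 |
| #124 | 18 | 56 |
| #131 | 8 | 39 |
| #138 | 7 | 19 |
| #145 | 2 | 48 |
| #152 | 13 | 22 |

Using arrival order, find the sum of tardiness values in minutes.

FIFO (arrival order): #103 #110 #117 #124 #131 #138 #145 #152.
#103: 0→15, due 28, tardiness 0
#110: 15→36, due 52, tardiness 0
#117: 36→46, due 57, tardiness 0
#124: 46→64, due 56, tardiness 8
#131: 64→72, due 39, tardiness 33
#138: 72→79, due 19, tardiness 60
#145: 79→81, due 48, tardiness 33
#152: 81→94, due 22, tardiness 72
Sum = 0+0+0+8+33+60+33+72 = 206.

206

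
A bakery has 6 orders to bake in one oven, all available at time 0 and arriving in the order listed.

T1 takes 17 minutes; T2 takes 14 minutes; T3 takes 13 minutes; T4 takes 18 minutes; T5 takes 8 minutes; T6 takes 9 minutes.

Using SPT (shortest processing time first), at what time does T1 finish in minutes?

SPT (increasing processing time): T5 T6 T3 T2 T1 T4.
T5: 0→8
T6: 8→17
T3: 17→30
T2: 30→44
T1: 44→61

61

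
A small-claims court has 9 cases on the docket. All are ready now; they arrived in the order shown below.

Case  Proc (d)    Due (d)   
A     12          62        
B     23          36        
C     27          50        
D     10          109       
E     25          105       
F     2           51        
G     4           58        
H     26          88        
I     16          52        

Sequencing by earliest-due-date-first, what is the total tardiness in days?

EDD (increasing due date): B C F I G A H E D.
B: 0→23, due 36, tardiness 0
C: 23→50, due 50, tardiness 0
F: 50→52, due 51, tardiness 1
I: 52→68, due 52, tardiness 16
G: 68→72, due 58, tardiness 14
A: 72→84, due 62, tardiness 22
H: 84→110, due 88, tardiness 22
E: 110→135, due 105, tardiness 30
D: 135→145, due 109, tardiness 36
Sum = 0+0+1+16+14+22+22+30+36 = 141.

141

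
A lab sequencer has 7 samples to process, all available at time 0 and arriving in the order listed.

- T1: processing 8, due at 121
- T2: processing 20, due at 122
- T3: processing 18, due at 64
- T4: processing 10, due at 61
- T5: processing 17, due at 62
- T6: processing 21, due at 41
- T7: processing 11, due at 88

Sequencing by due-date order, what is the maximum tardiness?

EDD (increasing due date): T6 T4 T5 T3 T7 T1 T2.
T6: 0→21, due 41, tardiness 0
T4: 21→31, due 61, tardiness 0
T5: 31→48, due 62, tardiness 0
T3: 48→66, due 64, tardiness 2
T7: 66→77, due 88, tardiness 0
T1: 77→85, due 121, tardiness 0
T2: 85→105, due 122, tardiness 0
Maximum = 2.

2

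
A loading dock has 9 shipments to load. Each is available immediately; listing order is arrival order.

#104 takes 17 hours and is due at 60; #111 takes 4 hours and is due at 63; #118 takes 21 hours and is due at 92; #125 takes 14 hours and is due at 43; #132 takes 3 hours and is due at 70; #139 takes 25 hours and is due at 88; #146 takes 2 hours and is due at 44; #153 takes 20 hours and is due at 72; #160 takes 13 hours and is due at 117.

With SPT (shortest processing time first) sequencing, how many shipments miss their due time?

SPT (increasing processing time): #146 #132 #111 #160 #125 #104 #153 #118 #139.
#146: 0→2, due 44, tardiness 0
#132: 2→5, due 70, tardiness 0
#111: 5→9, due 63, tardiness 0
#160: 9→22, due 117, tardiness 0
#125: 22→36, due 43, tardiness 0
#104: 36→53, due 60, tardiness 0
#153: 53→73, due 72, tardiness 1
#118: 73→94, due 92, tardiness 2
#139: 94→119, due 88, tardiness 31
Late shipments: 3.

3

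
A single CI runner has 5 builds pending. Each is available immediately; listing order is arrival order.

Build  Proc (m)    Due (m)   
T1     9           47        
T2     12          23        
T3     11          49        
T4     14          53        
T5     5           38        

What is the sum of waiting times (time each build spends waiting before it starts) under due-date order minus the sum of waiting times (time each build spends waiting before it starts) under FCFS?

-16

EDD (increasing due date): T2 T5 T1 T3 T4.
T2: waits 0, runs 0→12
T5: waits 12, runs 12→17
T1: waits 17, runs 17→26
T3: waits 26, runs 26→37
T4: waits 37, runs 37→51
Sum = 0+12+17+26+37 = 92.
FIFO (arrival order): T1 T2 T3 T4 T5.
T1: waits 0, runs 0→9
T2: waits 9, runs 9→21
T3: waits 21, runs 21→32
T4: waits 32, runs 32→46
T5: waits 46, runs 46→51
Sum = 0+9+21+32+46 = 108.
Difference = 92 − 108 = -16.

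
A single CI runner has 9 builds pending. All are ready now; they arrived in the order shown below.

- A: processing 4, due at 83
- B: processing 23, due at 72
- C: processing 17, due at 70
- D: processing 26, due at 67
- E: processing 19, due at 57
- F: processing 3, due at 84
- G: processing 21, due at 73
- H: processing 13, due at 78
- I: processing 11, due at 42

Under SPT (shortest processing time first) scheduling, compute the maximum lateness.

SPT (increasing processing time): F A I H C E G B D.
F: 0→3, due 84, lateness -81
A: 3→7, due 83, lateness -76
I: 7→18, due 42, lateness -24
H: 18→31, due 78, lateness -47
C: 31→48, due 70, lateness -22
E: 48→67, due 57, lateness 10
G: 67→88, due 73, lateness 15
B: 88→111, due 72, lateness 39
D: 111→137, due 67, lateness 70
Maximum = 70.

70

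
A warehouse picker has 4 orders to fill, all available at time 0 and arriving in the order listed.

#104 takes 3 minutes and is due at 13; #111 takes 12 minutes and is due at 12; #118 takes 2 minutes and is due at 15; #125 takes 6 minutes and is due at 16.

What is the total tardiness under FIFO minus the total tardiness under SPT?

FIFO (arrival order): #104 #111 #118 #125.
#104: 0→3, due 13, tardiness 0
#111: 3→15, due 12, tardiness 3
#118: 15→17, due 15, tardiness 2
#125: 17→23, due 16, tardiness 7
Sum = 0+3+2+7 = 12.
SPT (increasing processing time): #118 #104 #125 #111.
#118: 0→2, due 15, tardiness 0
#104: 2→5, due 13, tardiness 0
#125: 5→11, due 16, tardiness 0
#111: 11→23, due 12, tardiness 11
Sum = 0+0+0+11 = 11.
Difference = 12 − 11 = 1.

1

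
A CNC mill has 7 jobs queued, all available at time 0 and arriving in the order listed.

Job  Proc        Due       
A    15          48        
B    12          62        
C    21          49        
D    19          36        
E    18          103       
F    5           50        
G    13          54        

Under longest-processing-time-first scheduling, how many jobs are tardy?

LPT (decreasing processing time): C D E A G B F.
C: 0→21, due 49, tardiness 0
D: 21→40, due 36, tardiness 4
E: 40→58, due 103, tardiness 0
A: 58→73, due 48, tardiness 25
G: 73→86, due 54, tardiness 32
B: 86→98, due 62, tardiness 36
F: 98→103, due 50, tardiness 53
Late jobs: 5.

5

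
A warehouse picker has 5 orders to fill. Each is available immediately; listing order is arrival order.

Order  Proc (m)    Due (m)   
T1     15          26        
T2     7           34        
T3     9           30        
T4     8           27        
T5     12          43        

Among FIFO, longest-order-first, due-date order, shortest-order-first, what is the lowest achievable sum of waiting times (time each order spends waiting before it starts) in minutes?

82

FIFO (arrival order): T1 T2 T3 T4 T5.
T1: waits 0, runs 0→15
T2: waits 15, runs 15→22
T3: waits 22, runs 22→31
T4: waits 31, runs 31→39
T5: waits 39, runs 39→51
Sum = 0+15+22+31+39 = 107.
LPT (decreasing processing time): T1 T5 T3 T4 T2.
T1: waits 0, runs 0→15
T5: waits 15, runs 15→27
T3: waits 27, runs 27→36
T4: waits 36, runs 36→44
T2: waits 44, runs 44→51
Sum = 0+15+27+36+44 = 122.
EDD (increasing due date): T1 T4 T3 T2 T5.
T1: waits 0, runs 0→15
T4: waits 15, runs 15→23
T3: waits 23, runs 23→32
T2: waits 32, runs 32→39
T5: waits 39, runs 39→51
Sum = 0+15+23+32+39 = 109.
SPT (increasing processing time): T2 T4 T3 T5 T1.
T2: waits 0, runs 0→7
T4: waits 7, runs 7→15
T3: waits 15, runs 15→24
T5: waits 24, runs 24→36
T1: waits 36, runs 36→51
Sum = 0+7+15+24+36 = 82.
FIFO 107, LPT 122, EDD 109, SPT 82 → minimum 82.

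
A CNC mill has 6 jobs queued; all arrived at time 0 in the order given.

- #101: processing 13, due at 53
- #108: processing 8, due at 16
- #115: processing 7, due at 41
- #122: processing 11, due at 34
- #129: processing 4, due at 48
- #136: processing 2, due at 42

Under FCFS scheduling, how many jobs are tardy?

3

FIFO (arrival order): #101 #108 #115 #122 #129 #136.
#101: 0→13, due 53, tardiness 0
#108: 13→21, due 16, tardiness 5
#115: 21→28, due 41, tardiness 0
#122: 28→39, due 34, tardiness 5
#129: 39→43, due 48, tardiness 0
#136: 43→45, due 42, tardiness 3
Late jobs: 3.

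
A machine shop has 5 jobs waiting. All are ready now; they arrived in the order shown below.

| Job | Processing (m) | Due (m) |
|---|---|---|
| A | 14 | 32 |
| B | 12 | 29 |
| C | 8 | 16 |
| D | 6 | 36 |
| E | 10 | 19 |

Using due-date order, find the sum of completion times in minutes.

EDD (increasing due date): C E B A D.
C: 0→8
E: 8→18
B: 18→30
A: 30→44
D: 44→50
Sum = 8+18+30+44+50 = 150.

150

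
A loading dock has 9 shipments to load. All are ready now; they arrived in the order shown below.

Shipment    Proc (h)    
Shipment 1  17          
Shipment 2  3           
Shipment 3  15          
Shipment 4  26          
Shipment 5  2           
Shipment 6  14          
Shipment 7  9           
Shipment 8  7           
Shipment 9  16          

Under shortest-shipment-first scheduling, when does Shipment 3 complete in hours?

SPT (increasing processing time): Shipment 5 Shipment 2 Shipment 8 Shipment 7 Shipment 6 Shipment 3 Shipment 9 Shipment 1 Shipment 4.
Shipment 5: 0→2
Shipment 2: 2→5
Shipment 8: 5→12
Shipment 7: 12→21
Shipment 6: 21→35
Shipment 3: 35→50

50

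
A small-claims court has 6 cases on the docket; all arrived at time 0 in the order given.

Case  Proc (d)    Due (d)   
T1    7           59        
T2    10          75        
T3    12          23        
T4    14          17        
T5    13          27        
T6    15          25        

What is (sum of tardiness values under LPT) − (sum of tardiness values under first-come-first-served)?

LPT (decreasing processing time): T6 T4 T5 T3 T2 T1.
T6: 0→15, due 25, tardiness 0
T4: 15→29, due 17, tardiness 12
T5: 29→42, due 27, tardiness 15
T3: 42→54, due 23, tardiness 31
T2: 54→64, due 75, tardiness 0
T1: 64→71, due 59, tardiness 12
Sum = 0+12+15+31+0+12 = 70.
FIFO (arrival order): T1 T2 T3 T4 T5 T6.
T1: 0→7, due 59, tardiness 0
T2: 7→17, due 75, tardiness 0
T3: 17→29, due 23, tardiness 6
T4: 29→43, due 17, tardiness 26
T5: 43→56, due 27, tardiness 29
T6: 56→71, due 25, tardiness 46
Sum = 0+0+6+26+29+46 = 107.
Difference = 70 − 107 = -37.

-37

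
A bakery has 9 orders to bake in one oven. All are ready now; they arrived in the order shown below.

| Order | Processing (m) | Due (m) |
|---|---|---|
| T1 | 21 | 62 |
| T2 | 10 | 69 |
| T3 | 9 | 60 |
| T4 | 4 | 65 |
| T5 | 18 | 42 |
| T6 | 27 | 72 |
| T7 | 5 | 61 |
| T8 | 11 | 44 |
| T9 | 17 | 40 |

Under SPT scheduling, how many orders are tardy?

4

SPT (increasing processing time): T4 T7 T3 T2 T8 T9 T5 T1 T6.
T4: 0→4, due 65, tardiness 0
T7: 4→9, due 61, tardiness 0
T3: 9→18, due 60, tardiness 0
T2: 18→28, due 69, tardiness 0
T8: 28→39, due 44, tardiness 0
T9: 39→56, due 40, tardiness 16
T5: 56→74, due 42, tardiness 32
T1: 74→95, due 62, tardiness 33
T6: 95→122, due 72, tardiness 50
Late orders: 4.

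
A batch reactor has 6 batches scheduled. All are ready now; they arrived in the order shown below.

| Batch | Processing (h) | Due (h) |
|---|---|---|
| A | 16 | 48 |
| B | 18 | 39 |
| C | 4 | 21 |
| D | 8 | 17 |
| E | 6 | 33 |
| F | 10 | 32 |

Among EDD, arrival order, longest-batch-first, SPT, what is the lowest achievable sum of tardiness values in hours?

EDD (increasing due date): D C F E B A.
D: 0→8, due 17, tardiness 0
C: 8→12, due 21, tardiness 0
F: 12→22, due 32, tardiness 0
E: 22→28, due 33, tardiness 0
B: 28→46, due 39, tardiness 7
A: 46→62, due 48, tardiness 14
Sum = 0+0+0+0+7+14 = 21.
FIFO (arrival order): A B C D E F.
A: 0→16, due 48, tardiness 0
B: 16→34, due 39, tardiness 0
C: 34→38, due 21, tardiness 17
D: 38→46, due 17, tardiness 29
E: 46→52, due 33, tardiness 19
F: 52→62, due 32, tardiness 30
Sum = 0+0+17+29+19+30 = 95.
LPT (decreasing processing time): B A F D E C.
B: 0→18, due 39, tardiness 0
A: 18→34, due 48, tardiness 0
F: 34→44, due 32, tardiness 12
D: 44→52, due 17, tardiness 35
E: 52→58, due 33, tardiness 25
C: 58→62, due 21, tardiness 41
Sum = 0+0+12+35+25+41 = 113.
SPT (increasing processing time): C E D F A B.
C: 0→4, due 21, tardiness 0
E: 4→10, due 33, tardiness 0
D: 10→18, due 17, tardiness 1
F: 18→28, due 32, tardiness 0
A: 28→44, due 48, tardiness 0
B: 44→62, due 39, tardiness 23
Sum = 0+0+1+0+0+23 = 24.
EDD 21, FIFO 95, LPT 113, SPT 24 → minimum 21.

21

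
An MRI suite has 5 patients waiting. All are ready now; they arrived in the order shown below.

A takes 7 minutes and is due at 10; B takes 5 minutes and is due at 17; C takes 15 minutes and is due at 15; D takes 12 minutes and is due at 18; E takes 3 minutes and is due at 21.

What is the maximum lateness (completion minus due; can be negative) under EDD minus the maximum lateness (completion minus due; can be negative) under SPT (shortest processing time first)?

EDD (increasing due date): A C B D E.
A: 0→7, due 10, lateness -3
C: 7→22, due 15, lateness 7
B: 22→27, due 17, lateness 10
D: 27→39, due 18, lateness 21
E: 39→42, due 21, lateness 21
Maximum = 21.
SPT (increasing processing time): E B A D C.
E: 0→3, due 21, lateness -18
B: 3→8, due 17, lateness -9
A: 8→15, due 10, lateness 5
D: 15→27, due 18, lateness 9
C: 27→42, due 15, lateness 27
Maximum = 27.
Difference = 21 − 27 = -6.

-6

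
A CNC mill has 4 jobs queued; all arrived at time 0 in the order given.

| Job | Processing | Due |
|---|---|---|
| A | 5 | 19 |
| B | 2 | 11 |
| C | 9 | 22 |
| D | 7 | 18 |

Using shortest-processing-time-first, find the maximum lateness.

SPT (increasing processing time): B A D C.
B: 0→2, due 11, lateness -9
A: 2→7, due 19, lateness -12
D: 7→14, due 18, lateness -4
C: 14→23, due 22, lateness 1
Maximum = 1.

1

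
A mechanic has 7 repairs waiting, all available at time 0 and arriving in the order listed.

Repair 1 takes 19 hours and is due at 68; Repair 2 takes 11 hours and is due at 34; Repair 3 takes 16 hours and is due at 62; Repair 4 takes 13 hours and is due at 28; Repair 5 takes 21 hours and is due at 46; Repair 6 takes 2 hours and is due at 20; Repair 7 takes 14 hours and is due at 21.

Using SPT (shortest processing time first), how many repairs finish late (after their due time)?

3

SPT (increasing processing time): Repair 6 Repair 2 Repair 4 Repair 7 Repair 3 Repair 1 Repair 5.
Repair 6: 0→2, due 20, tardiness 0
Repair 2: 2→13, due 34, tardiness 0
Repair 4: 13→26, due 28, tardiness 0
Repair 7: 26→40, due 21, tardiness 19
Repair 3: 40→56, due 62, tardiness 0
Repair 1: 56→75, due 68, tardiness 7
Repair 5: 75→96, due 46, tardiness 50
Late repairs: 3.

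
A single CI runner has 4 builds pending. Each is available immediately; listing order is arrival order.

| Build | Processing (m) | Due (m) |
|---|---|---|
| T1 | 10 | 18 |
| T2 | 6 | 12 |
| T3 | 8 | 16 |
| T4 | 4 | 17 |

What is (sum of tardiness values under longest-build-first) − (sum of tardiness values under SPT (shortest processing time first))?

13

LPT (decreasing processing time): T1 T3 T2 T4.
T1: 0→10, due 18, tardiness 0
T3: 10→18, due 16, tardiness 2
T2: 18→24, due 12, tardiness 12
T4: 24→28, due 17, tardiness 11
Sum = 0+2+12+11 = 25.
SPT (increasing processing time): T4 T2 T3 T1.
T4: 0→4, due 17, tardiness 0
T2: 4→10, due 12, tardiness 0
T3: 10→18, due 16, tardiness 2
T1: 18→28, due 18, tardiness 10
Sum = 0+0+2+10 = 12.
Difference = 25 − 12 = 13.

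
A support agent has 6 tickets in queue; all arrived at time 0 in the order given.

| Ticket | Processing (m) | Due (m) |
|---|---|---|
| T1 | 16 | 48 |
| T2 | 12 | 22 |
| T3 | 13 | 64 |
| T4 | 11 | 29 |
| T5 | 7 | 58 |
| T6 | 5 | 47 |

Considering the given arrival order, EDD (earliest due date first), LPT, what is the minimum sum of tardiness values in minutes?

0

FIFO (arrival order): T1 T2 T3 T4 T5 T6.
T1: 0→16, due 48, tardiness 0
T2: 16→28, due 22, tardiness 6
T3: 28→41, due 64, tardiness 0
T4: 41→52, due 29, tardiness 23
T5: 52→59, due 58, tardiness 1
T6: 59→64, due 47, tardiness 17
Sum = 0+6+0+23+1+17 = 47.
EDD (increasing due date): T2 T4 T6 T1 T5 T3.
T2: 0→12, due 22, tardiness 0
T4: 12→23, due 29, tardiness 0
T6: 23→28, due 47, tardiness 0
T1: 28→44, due 48, tardiness 0
T5: 44→51, due 58, tardiness 0
T3: 51→64, due 64, tardiness 0
Sum = 0+0+0+0+0+0 = 0.
LPT (decreasing processing time): T1 T3 T2 T4 T5 T6.
T1: 0→16, due 48, tardiness 0
T3: 16→29, due 64, tardiness 0
T2: 29→41, due 22, tardiness 19
T4: 41→52, due 29, tardiness 23
T5: 52→59, due 58, tardiness 1
T6: 59→64, due 47, tardiness 17
Sum = 0+0+19+23+1+17 = 60.
FIFO 47, EDD 0, LPT 60 → minimum 0.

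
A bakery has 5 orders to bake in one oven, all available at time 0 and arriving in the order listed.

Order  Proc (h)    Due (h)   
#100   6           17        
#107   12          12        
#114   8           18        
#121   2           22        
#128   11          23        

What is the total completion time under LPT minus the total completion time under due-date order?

19

LPT (decreasing processing time): #107 #128 #114 #100 #121.
#107: 0→12
#128: 12→23
#114: 23→31
#100: 31→37
#121: 37→39
Sum = 12+23+31+37+39 = 142.
EDD (increasing due date): #107 #100 #114 #121 #128.
#107: 0→12
#100: 12→18
#114: 18→26
#121: 26→28
#128: 28→39
Sum = 12+18+26+28+39 = 123.
Difference = 142 − 123 = 19.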